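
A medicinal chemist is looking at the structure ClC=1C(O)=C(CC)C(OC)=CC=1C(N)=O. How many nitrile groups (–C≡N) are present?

0

Scan the SMILES for the nitrile motif — none present.
Groups that are present: 1 amide, 1 ether, 1 hydroxyl.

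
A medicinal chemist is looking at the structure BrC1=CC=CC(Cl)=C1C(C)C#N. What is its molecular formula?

C9H7BrClN

Walk through each heavy atom and fill implicit hydrogens from standard valence (C 4, N 3, O 2, S 2, halogen 1):
  atom 1: Br (halogen, monovalent) → 0 H
  atom 2: C, bond orders sum to 4 (valence 4) → 0 H
  atom 3: C, bond orders sum to 3 (valence 4) → 1 H
  atom 4: C, bond orders sum to 3 (valence 4) → 1 H
  atom 5: C, bond orders sum to 3 (valence 4) → 1 H
  atom 6: C, bond orders sum to 4 (valence 4) → 0 H
  atom 7: Cl (halogen, monovalent) → 0 H
  atom 8: C, bond orders sum to 4 (valence 4) → 0 H
  atom 9: C, bond orders sum to 3 (valence 4) → 1 H
  atom 10: C, bond orders sum to 1 (valence 4) → 3 H
  atom 11: C, bond orders sum to 4 (valence 4) → 0 H
  atom 12: N, bond orders sum to 3 (valence 3) → 0 H
Totals → C:9, H:7, Br:1, Cl:1, N:1.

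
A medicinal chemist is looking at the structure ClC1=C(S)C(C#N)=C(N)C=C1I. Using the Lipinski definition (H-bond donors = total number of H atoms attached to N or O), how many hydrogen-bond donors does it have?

Donors: find every N or O and count the H atoms it carries.
  atom 7 (N): bond orders sum to 3 → 0 H
  atom 9 (N): bond orders sum to 1 → 2 H
Lipinski HBD = 2.

2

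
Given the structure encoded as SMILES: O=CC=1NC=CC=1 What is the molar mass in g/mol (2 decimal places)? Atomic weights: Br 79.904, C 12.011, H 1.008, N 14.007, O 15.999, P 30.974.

95.10 g/mol

First, the molecular formula is C5H5NO (counting implicit H from valence).
  C: 5 × 12.011 = 60.055
  H: 5 × 1.008 = 5.040
  N: 1 × 14.007 = 14.007
  O: 1 × 15.999 = 15.999
Sum: 5×12.011 + 5×1.008 + 1×14.007 + 1×15.999 = 95.101 → 95.10 g/mol.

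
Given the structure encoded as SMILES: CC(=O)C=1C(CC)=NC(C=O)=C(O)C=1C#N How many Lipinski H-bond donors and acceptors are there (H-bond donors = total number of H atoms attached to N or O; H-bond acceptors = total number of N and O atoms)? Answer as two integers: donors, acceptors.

1, 5

Donors: find every N or O and count the H atoms it carries.
  atom 3 (O): bond orders sum to 2 → 0 H
  atom 8 (N): bond orders sum to 3 → 0 H
  atom 11 (O): bond orders sum to 2 → 0 H
  atom 13 (O): bond orders sum to 1 → 1 H
  atom 16 (N): bond orders sum to 3 → 0 H
Lipinski HBD = 1.
Acceptors: N atoms = 2, O atoms = 3 → HBA = 5.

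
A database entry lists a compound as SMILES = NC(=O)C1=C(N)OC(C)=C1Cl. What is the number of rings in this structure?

In SMILES, each pair of matching ring-closure digits denotes one ring-closing bond; the number of such bonds equals the number of independent rings.
Ring-closure bonds here: 1.

1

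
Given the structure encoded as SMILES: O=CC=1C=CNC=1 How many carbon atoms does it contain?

Count every carbon token in the SMILES (each C, including those in ring-closure positions and inside branches).
Carbon count: 5.

5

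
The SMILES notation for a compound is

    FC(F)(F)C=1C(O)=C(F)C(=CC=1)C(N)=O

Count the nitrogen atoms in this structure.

Scan the SMILES for N atoms (remember two-letter symbols like Cl and Br are single atoms).
Nitrogen count: 1.

1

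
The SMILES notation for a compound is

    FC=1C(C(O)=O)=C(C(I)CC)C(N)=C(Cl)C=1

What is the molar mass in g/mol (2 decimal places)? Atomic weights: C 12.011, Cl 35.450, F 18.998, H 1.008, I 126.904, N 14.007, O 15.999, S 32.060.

First, the molecular formula is C10H10ClFINO2 (counting implicit H from valence).
  C: 10 × 12.011 = 120.110
  Cl: 1 × 35.450 = 35.450
  F: 1 × 18.998 = 18.998
  H: 10 × 1.008 = 10.080
  I: 1 × 126.904 = 126.904
  N: 1 × 14.007 = 14.007
  O: 2 × 15.999 = 31.998
Sum: 10×12.011 + 1×35.450 + 1×18.998 + 10×1.008 + 1×126.904 + 1×14.007 + 2×15.999 = 357.547 → 357.55 g/mol.

357.55 g/mol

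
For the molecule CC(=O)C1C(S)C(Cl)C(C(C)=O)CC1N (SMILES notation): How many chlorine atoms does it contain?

1

Scan the SMILES for Cl atoms (remember two-letter symbols like Cl and Br are single atoms).
Chlorine count: 1.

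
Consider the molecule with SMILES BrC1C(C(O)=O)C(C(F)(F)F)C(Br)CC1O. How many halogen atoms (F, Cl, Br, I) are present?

5

Halogen atoms appear at heavy-atom positions 1, 9, 10, 11, 13 (2×Br, 3×F).
Other groups present: 1 carboxylic acid, 1 hydroxyl.
Halogen count: 5.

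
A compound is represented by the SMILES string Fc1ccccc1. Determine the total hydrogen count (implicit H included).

Walk through each heavy atom and fill implicit hydrogens from standard valence (C 4, N 3, O 2, S 2, halogen 1); for lowercase aromatic atoms, an aromatic c carries 1 H when it has two neighbours and 0 H with three, and aromatic n carries 0 H:
  atom 1: F (halogen, monovalent) → 0 H
  atom 2: aromatic c, 3 neighbours → 0 H
  atom 3: aromatic c, 2 neighbours → 1 H
  atom 4: aromatic c, 2 neighbours → 1 H
  atom 5: aromatic c, 2 neighbours → 1 H
  atom 6: aromatic c, 2 neighbours → 1 H
  atom 7: aromatic c, 2 neighbours → 1 H
Total hydrogens: 5.

5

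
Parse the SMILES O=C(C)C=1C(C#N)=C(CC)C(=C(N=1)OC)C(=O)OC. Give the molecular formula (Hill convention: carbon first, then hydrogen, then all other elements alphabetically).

Walk through each heavy atom and fill implicit hydrogens from standard valence (C 4, N 3, O 2, S 2, halogen 1):
  atom 1: O, bond orders sum to 2 (valence 2) → 0 H
  atom 2: C, bond orders sum to 4 (valence 4) → 0 H
  atom 3: C, bond orders sum to 1 (valence 4) → 3 H
  atom 4: C, bond orders sum to 4 (valence 4) → 0 H
  atom 5: C, bond orders sum to 4 (valence 4) → 0 H
  atom 6: C, bond orders sum to 4 (valence 4) → 0 H
  atom 7: N, bond orders sum to 3 (valence 3) → 0 H
  atom 8: C, bond orders sum to 4 (valence 4) → 0 H
  atom 9: C, bond orders sum to 2 (valence 4) → 2 H
  atom 10: C, bond orders sum to 1 (valence 4) → 3 H
  atom 11: C, bond orders sum to 4 (valence 4) → 0 H
  atom 12: C, bond orders sum to 4 (valence 4) → 0 H
  atom 13: N, bond orders sum to 3 (valence 3) → 0 H
  atom 14: O, bond orders sum to 2 (valence 2) → 0 H
  atom 15: C, bond orders sum to 1 (valence 4) → 3 H
  atom 16: C, bond orders sum to 4 (valence 4) → 0 H
  atom 17: O, bond orders sum to 2 (valence 2) → 0 H
  atom 18: O, bond orders sum to 2 (valence 2) → 0 H
  atom 19: C, bond orders sum to 1 (valence 4) → 3 H
Totals → C:13, H:14, N:2, O:4.

C13H14N2O4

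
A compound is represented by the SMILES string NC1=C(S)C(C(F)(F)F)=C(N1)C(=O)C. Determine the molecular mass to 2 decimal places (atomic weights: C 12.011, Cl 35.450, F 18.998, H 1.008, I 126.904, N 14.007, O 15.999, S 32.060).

224.20 g/mol

First, the molecular formula is C7H7F3N2OS (counting implicit H from valence).
  C: 7 × 12.011 = 84.077
  F: 3 × 18.998 = 56.994
  H: 7 × 1.008 = 7.056
  N: 2 × 14.007 = 28.014
  O: 1 × 15.999 = 15.999
  S: 1 × 32.060 = 32.060
Sum: 7×12.011 + 3×18.998 + 7×1.008 + 2×14.007 + 1×15.999 + 1×32.060 = 224.200 → 224.20 g/mol.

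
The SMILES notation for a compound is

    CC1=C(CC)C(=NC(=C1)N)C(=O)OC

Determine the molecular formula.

C10H14N2O2

Walk through each heavy atom and fill implicit hydrogens from standard valence (C 4, N 3, O 2, S 2, halogen 1):
  atom 1: C, bond orders sum to 1 (valence 4) → 3 H
  atom 2: C, bond orders sum to 4 (valence 4) → 0 H
  atom 3: C, bond orders sum to 4 (valence 4) → 0 H
  atom 4: C, bond orders sum to 2 (valence 4) → 2 H
  atom 5: C, bond orders sum to 1 (valence 4) → 3 H
  atom 6: C, bond orders sum to 4 (valence 4) → 0 H
  atom 7: N, bond orders sum to 3 (valence 3) → 0 H
  atom 8: C, bond orders sum to 4 (valence 4) → 0 H
  atom 9: C, bond orders sum to 3 (valence 4) → 1 H
  atom 10: N, bond orders sum to 1 (valence 3) → 2 H
  atom 11: C, bond orders sum to 4 (valence 4) → 0 H
  atom 12: O, bond orders sum to 2 (valence 2) → 0 H
  atom 13: O, bond orders sum to 2 (valence 2) → 0 H
  atom 14: C, bond orders sum to 1 (valence 4) → 3 H
Totals → C:10, H:14, N:2, O:2.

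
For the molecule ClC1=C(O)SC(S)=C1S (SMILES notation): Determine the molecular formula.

C4H3ClOS3

Walk through each heavy atom and fill implicit hydrogens from standard valence (C 4, N 3, O 2, S 2, halogen 1):
  atom 1: Cl (halogen, monovalent) → 0 H
  atom 2: C, bond orders sum to 4 (valence 4) → 0 H
  atom 3: C, bond orders sum to 4 (valence 4) → 0 H
  atom 4: O, bond orders sum to 1 (valence 2) → 1 H
  atom 5: S, bond orders sum to 2 (valence 2) → 0 H
  atom 6: C, bond orders sum to 4 (valence 4) → 0 H
  atom 7: S, bond orders sum to 1 (valence 2) → 1 H
  atom 8: C, bond orders sum to 4 (valence 4) → 0 H
  atom 9: S, bond orders sum to 1 (valence 2) → 1 H
Totals → C:4, H:3, Cl:1, O:1, S:3.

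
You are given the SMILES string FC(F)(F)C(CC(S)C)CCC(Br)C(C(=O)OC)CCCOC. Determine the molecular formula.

Walk through each heavy atom and fill implicit hydrogens from standard valence (C 4, N 3, O 2, S 2, halogen 1):
  atom 1: F (halogen, monovalent) → 0 H
  atom 2: C, bond orders sum to 4 (valence 4) → 0 H
  atom 3: F (halogen, monovalent) → 0 H
  atom 4: F (halogen, monovalent) → 0 H
  atom 5: C, bond orders sum to 3 (valence 4) → 1 H
  atom 6: C, bond orders sum to 2 (valence 4) → 2 H
  atom 7: C, bond orders sum to 3 (valence 4) → 1 H
  atom 8: S, bond orders sum to 1 (valence 2) → 1 H
  atom 9: C, bond orders sum to 1 (valence 4) → 3 H
  atom 10: C, bond orders sum to 2 (valence 4) → 2 H
  atom 11: C, bond orders sum to 2 (valence 4) → 2 H
  atom 12: C, bond orders sum to 3 (valence 4) → 1 H
  atom 13: Br (halogen, monovalent) → 0 H
  atom 14: C, bond orders sum to 3 (valence 4) → 1 H
  atom 15: C, bond orders sum to 4 (valence 4) → 0 H
  atom 16: O, bond orders sum to 2 (valence 2) → 0 H
  atom 17: O, bond orders sum to 2 (valence 2) → 0 H
  atom 18: C, bond orders sum to 1 (valence 4) → 3 H
  atom 19: C, bond orders sum to 2 (valence 4) → 2 H
  atom 20: C, bond orders sum to 2 (valence 4) → 2 H
  atom 21: C, bond orders sum to 2 (valence 4) → 2 H
  atom 22: O, bond orders sum to 2 (valence 2) → 0 H
  atom 23: C, bond orders sum to 1 (valence 4) → 3 H
Totals → C:15, H:26, Br:1, F:3, O:3, S:1.

C15H26BrF3O3S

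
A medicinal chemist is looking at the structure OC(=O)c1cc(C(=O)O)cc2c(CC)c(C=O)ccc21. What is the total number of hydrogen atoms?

Walk through each heavy atom and fill implicit hydrogens from standard valence (C 4, N 3, O 2, S 2, halogen 1); for lowercase aromatic atoms, an aromatic c carries 1 H when it has two neighbours and 0 H with three, and aromatic n carries 0 H:
  atom 1: O, bond orders sum to 1 (valence 2) → 1 H
  atom 2: C, bond orders sum to 4 (valence 4) → 0 H
  atom 3: O, bond orders sum to 2 (valence 2) → 0 H
  atom 4: aromatic c, 3 neighbours → 0 H
  atom 5: aromatic c, 2 neighbours → 1 H
  atom 6: aromatic c, 3 neighbours → 0 H
  atom 7: C, bond orders sum to 4 (valence 4) → 0 H
  atom 8: O, bond orders sum to 2 (valence 2) → 0 H
  atom 9: O, bond orders sum to 1 (valence 2) → 1 H
  atom 10: aromatic c, 2 neighbours → 1 H
  atom 11: aromatic c, 3 neighbours → 0 H
  atom 12: aromatic c, 3 neighbours → 0 H
  atom 13: C, bond orders sum to 2 (valence 4) → 2 H
  atom 14: C, bond orders sum to 1 (valence 4) → 3 H
  atom 15: aromatic c, 3 neighbours → 0 H
  atom 16: C, bond orders sum to 3 (valence 4) → 1 H
  atom 17: O, bond orders sum to 2 (valence 2) → 0 H
  atom 18: aromatic c, 2 neighbours → 1 H
  atom 19: aromatic c, 2 neighbours → 1 H
  atom 20: aromatic c, 3 neighbours → 0 H
Total hydrogens: 12.

12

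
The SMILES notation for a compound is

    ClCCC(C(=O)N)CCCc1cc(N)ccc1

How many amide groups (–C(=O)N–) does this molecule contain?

1

The amide motif appears at heavy-atom position 5 in the SMILES.
Other groups present: 1 primary amine.
Amide count: 1.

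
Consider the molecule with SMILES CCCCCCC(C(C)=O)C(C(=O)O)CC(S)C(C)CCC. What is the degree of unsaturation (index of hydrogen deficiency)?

2

Degree of unsaturation = (number of rings) + (number of π bonds).
Ring closures in the SMILES: 0.
π bonds: 2 double bonds (each 1 DoU) → 2 DoU from unsaturation.
Total DoU = 0 + 2 = 2.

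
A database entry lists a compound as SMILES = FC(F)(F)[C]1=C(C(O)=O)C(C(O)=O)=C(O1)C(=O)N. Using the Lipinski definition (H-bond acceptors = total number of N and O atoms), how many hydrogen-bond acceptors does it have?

N atoms: 1; O atoms: 6.
Lipinski HBA = 1 + 6 = 7.

7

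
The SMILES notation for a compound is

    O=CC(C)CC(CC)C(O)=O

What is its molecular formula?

Walk through each heavy atom and fill implicit hydrogens from standard valence (C 4, N 3, O 2, S 2, halogen 1):
  atom 1: O, bond orders sum to 2 (valence 2) → 0 H
  atom 2: C, bond orders sum to 3 (valence 4) → 1 H
  atom 3: C, bond orders sum to 3 (valence 4) → 1 H
  atom 4: C, bond orders sum to 1 (valence 4) → 3 H
  atom 5: C, bond orders sum to 2 (valence 4) → 2 H
  atom 6: C, bond orders sum to 3 (valence 4) → 1 H
  atom 7: C, bond orders sum to 2 (valence 4) → 2 H
  atom 8: C, bond orders sum to 1 (valence 4) → 3 H
  atom 9: C, bond orders sum to 4 (valence 4) → 0 H
  atom 10: O, bond orders sum to 1 (valence 2) → 1 H
  atom 11: O, bond orders sum to 2 (valence 2) → 0 H
Totals → C:8, H:14, O:3.

C8H14O3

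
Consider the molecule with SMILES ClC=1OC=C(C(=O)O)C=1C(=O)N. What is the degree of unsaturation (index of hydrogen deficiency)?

5

Degree of unsaturation = (number of rings) + (number of π bonds).
Ring closures in the SMILES: 1.
π bonds: 4 double bonds (each 1 DoU) → 4 DoU from unsaturation.
Total DoU = 1 + 4 = 5.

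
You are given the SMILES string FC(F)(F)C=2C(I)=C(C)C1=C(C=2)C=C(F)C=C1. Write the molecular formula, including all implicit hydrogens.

C12H7F4I

Walk through each heavy atom and fill implicit hydrogens from standard valence (C 4, N 3, O 2, S 2, halogen 1):
  atom 1: F (halogen, monovalent) → 0 H
  atom 2: C, bond orders sum to 4 (valence 4) → 0 H
  atom 3: F (halogen, monovalent) → 0 H
  atom 4: F (halogen, monovalent) → 0 H
  atom 5: C, bond orders sum to 4 (valence 4) → 0 H
  atom 6: C, bond orders sum to 4 (valence 4) → 0 H
  atom 7: I (halogen, monovalent) → 0 H
  atom 8: C, bond orders sum to 4 (valence 4) → 0 H
  atom 9: C, bond orders sum to 1 (valence 4) → 3 H
  atom 10: C, bond orders sum to 4 (valence 4) → 0 H
  atom 11: C, bond orders sum to 4 (valence 4) → 0 H
  atom 12: C, bond orders sum to 3 (valence 4) → 1 H
  atom 13: C, bond orders sum to 3 (valence 4) → 1 H
  atom 14: C, bond orders sum to 4 (valence 4) → 0 H
  atom 15: F (halogen, monovalent) → 0 H
  atom 16: C, bond orders sum to 3 (valence 4) → 1 H
  atom 17: C, bond orders sum to 3 (valence 4) → 1 H
Totals → C:12, H:7, F:4, I:1.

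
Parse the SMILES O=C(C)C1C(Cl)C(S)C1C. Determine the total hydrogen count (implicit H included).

Walk through each heavy atom and fill implicit hydrogens from standard valence (C 4, N 3, O 2, S 2, halogen 1):
  atom 1: O, bond orders sum to 2 (valence 2) → 0 H
  atom 2: C, bond orders sum to 4 (valence 4) → 0 H
  atom 3: C, bond orders sum to 1 (valence 4) → 3 H
  atom 4: C, bond orders sum to 3 (valence 4) → 1 H
  atom 5: C, bond orders sum to 3 (valence 4) → 1 H
  atom 6: Cl (halogen, monovalent) → 0 H
  atom 7: C, bond orders sum to 3 (valence 4) → 1 H
  atom 8: S, bond orders sum to 1 (valence 2) → 1 H
  atom 9: C, bond orders sum to 3 (valence 4) → 1 H
  atom 10: C, bond orders sum to 1 (valence 4) → 3 H
Total hydrogens: 11.

11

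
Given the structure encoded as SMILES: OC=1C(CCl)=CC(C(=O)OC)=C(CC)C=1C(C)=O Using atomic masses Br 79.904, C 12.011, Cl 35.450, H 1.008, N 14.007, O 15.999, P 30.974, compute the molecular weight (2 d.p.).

270.71 g/mol

First, the molecular formula is C13H15ClO4 (counting implicit H from valence).
  C: 13 × 12.011 = 156.143
  Cl: 1 × 35.450 = 35.450
  H: 15 × 1.008 = 15.120
  O: 4 × 15.999 = 63.996
Sum: 13×12.011 + 1×35.450 + 15×1.008 + 4×15.999 = 270.709 → 270.71 g/mol.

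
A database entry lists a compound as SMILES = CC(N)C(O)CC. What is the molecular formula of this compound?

C5H13NO

Walk through each heavy atom and fill implicit hydrogens from standard valence (C 4, N 3, O 2, S 2, halogen 1):
  atom 1: C, bond orders sum to 1 (valence 4) → 3 H
  atom 2: C, bond orders sum to 3 (valence 4) → 1 H
  atom 3: N, bond orders sum to 1 (valence 3) → 2 H
  atom 4: C, bond orders sum to 3 (valence 4) → 1 H
  atom 5: O, bond orders sum to 1 (valence 2) → 1 H
  atom 6: C, bond orders sum to 2 (valence 4) → 2 H
  atom 7: C, bond orders sum to 1 (valence 4) → 3 H
Totals → C:5, H:13, N:1, O:1.
In Hill order: C5H13NO.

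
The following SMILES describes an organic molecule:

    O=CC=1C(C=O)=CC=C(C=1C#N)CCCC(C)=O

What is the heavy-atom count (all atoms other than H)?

18

Every atom symbol written in the SMILES (organic subset) is one heavy atom; implicit H are not written.
Heavy atoms by element → C:14, N:1, O:3.
Total: 18.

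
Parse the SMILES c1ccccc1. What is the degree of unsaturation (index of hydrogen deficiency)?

Molecular formula: C6H6.
DoU = (2C + 2 + N − H − X) / 2, where X is the halogen count and O/S are ignored.
    = (2·6 + 2 + 0 − 6 − 0) / 2 = 8 / 2 = 4.

4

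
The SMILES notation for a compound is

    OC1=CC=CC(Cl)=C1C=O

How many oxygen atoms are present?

2

Scan the SMILES for O atoms (remember two-letter symbols like Cl and Br are single atoms).
Oxygen count: 2.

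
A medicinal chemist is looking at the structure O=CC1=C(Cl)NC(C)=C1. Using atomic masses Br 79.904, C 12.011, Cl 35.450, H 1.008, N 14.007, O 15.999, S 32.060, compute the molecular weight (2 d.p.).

First, the molecular formula is C6H6ClNO (counting implicit H from valence).
  C: 6 × 12.011 = 72.066
  Cl: 1 × 35.450 = 35.450
  H: 6 × 1.008 = 6.048
  N: 1 × 14.007 = 14.007
  O: 1 × 15.999 = 15.999
Sum: 6×12.011 + 1×35.450 + 6×1.008 + 1×14.007 + 1×15.999 = 143.570 → 143.57 g/mol.

143.57 g/mol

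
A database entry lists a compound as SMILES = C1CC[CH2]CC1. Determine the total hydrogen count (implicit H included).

Walk through each heavy atom and fill implicit hydrogens from standard valence (C 4, N 3, O 2, S 2, halogen 1):
  atom 1: C, bond orders sum to 2 (valence 4) → 2 H
  atom 2: C, bond orders sum to 2 (valence 4) → 2 H
  atom 3: C, bond orders sum to 2 (valence 4) → 2 H
  atom 4: C with explicit H count 2
  atom 5: C, bond orders sum to 2 (valence 4) → 2 H
  atom 6: C, bond orders sum to 2 (valence 4) → 2 H
Total hydrogens: 12.

12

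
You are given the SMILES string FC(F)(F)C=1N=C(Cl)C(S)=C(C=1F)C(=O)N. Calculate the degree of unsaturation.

Degree of unsaturation = (number of rings) + (number of π bonds).
Ring closures in the SMILES: 1.
π bonds: 4 double bonds (each 1 DoU) → 4 DoU from unsaturation.
Total DoU = 1 + 4 = 5.

5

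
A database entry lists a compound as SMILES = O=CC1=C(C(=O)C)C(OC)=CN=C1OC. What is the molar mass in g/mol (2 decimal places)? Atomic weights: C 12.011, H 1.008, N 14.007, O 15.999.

209.20 g/mol

First, the molecular formula is C10H11NO4 (counting implicit H from valence).
  C: 10 × 12.011 = 120.110
  H: 11 × 1.008 = 11.088
  N: 1 × 14.007 = 14.007
  O: 4 × 15.999 = 63.996
Sum: 10×12.011 + 11×1.008 + 1×14.007 + 4×15.999 = 209.201 → 209.20 g/mol.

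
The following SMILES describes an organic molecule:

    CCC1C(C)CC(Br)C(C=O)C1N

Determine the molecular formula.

C10H18BrNO

Walk through each heavy atom and fill implicit hydrogens from standard valence (C 4, N 3, O 2, S 2, halogen 1):
  atom 1: C, bond orders sum to 1 (valence 4) → 3 H
  atom 2: C, bond orders sum to 2 (valence 4) → 2 H
  atom 3: C, bond orders sum to 3 (valence 4) → 1 H
  atom 4: C, bond orders sum to 3 (valence 4) → 1 H
  atom 5: C, bond orders sum to 1 (valence 4) → 3 H
  atom 6: C, bond orders sum to 2 (valence 4) → 2 H
  atom 7: C, bond orders sum to 3 (valence 4) → 1 H
  atom 8: Br (halogen, monovalent) → 0 H
  atom 9: C, bond orders sum to 3 (valence 4) → 1 H
  atom 10: C, bond orders sum to 3 (valence 4) → 1 H
  atom 11: O, bond orders sum to 2 (valence 2) → 0 H
  atom 12: C, bond orders sum to 3 (valence 4) → 1 H
  atom 13: N, bond orders sum to 1 (valence 3) → 2 H
Totals → C:10, H:18, Br:1, N:1, O:1.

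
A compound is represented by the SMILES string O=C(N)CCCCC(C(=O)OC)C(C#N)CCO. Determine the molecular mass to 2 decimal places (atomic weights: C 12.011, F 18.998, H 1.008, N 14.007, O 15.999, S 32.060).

First, the molecular formula is C12H20N2O4 (counting implicit H from valence).
  C: 12 × 12.011 = 144.132
  H: 20 × 1.008 = 20.160
  N: 2 × 14.007 = 28.014
  O: 4 × 15.999 = 63.996
Sum: 12×12.011 + 20×1.008 + 2×14.007 + 4×15.999 = 256.302 → 256.30 g/mol.

256.30 g/mol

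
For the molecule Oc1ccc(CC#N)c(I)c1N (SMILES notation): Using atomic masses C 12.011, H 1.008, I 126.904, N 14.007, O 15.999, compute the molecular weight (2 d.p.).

First, the molecular formula is C8H7IN2O (counting implicit H from valence).
  C: 8 × 12.011 = 96.088
  H: 7 × 1.008 = 7.056
  I: 1 × 126.904 = 126.904
  N: 2 × 14.007 = 28.014
  O: 1 × 15.999 = 15.999
Sum: 8×12.011 + 7×1.008 + 1×126.904 + 2×14.007 + 1×15.999 = 274.061 → 274.06 g/mol.

274.06 g/mol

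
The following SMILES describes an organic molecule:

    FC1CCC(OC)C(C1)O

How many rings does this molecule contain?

In SMILES, each pair of matching ring-closure digits denotes one ring-closing bond; the number of such bonds equals the number of independent rings.
Ring-closure bonds here: 1.

1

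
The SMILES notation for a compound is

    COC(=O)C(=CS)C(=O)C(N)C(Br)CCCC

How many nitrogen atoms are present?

1

Scan the SMILES for N atoms (remember two-letter symbols like Cl and Br are single atoms).
Nitrogen count: 1.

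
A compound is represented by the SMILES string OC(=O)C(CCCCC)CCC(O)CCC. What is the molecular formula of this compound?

C13H26O3

Walk through each heavy atom and fill implicit hydrogens from standard valence (C 4, N 3, O 2, S 2, halogen 1):
  atom 1: O, bond orders sum to 1 (valence 2) → 1 H
  atom 2: C, bond orders sum to 4 (valence 4) → 0 H
  atom 3: O, bond orders sum to 2 (valence 2) → 0 H
  atom 4: C, bond orders sum to 3 (valence 4) → 1 H
  atom 5: C, bond orders sum to 2 (valence 4) → 2 H
  atom 6: C, bond orders sum to 2 (valence 4) → 2 H
  atom 7: C, bond orders sum to 2 (valence 4) → 2 H
  atom 8: C, bond orders sum to 2 (valence 4) → 2 H
  atom 9: C, bond orders sum to 1 (valence 4) → 3 H
  atom 10: C, bond orders sum to 2 (valence 4) → 2 H
  atom 11: C, bond orders sum to 2 (valence 4) → 2 H
  atom 12: C, bond orders sum to 3 (valence 4) → 1 H
  atom 13: O, bond orders sum to 1 (valence 2) → 1 H
  atom 14: C, bond orders sum to 2 (valence 4) → 2 H
  atom 15: C, bond orders sum to 2 (valence 4) → 2 H
  atom 16: C, bond orders sum to 1 (valence 4) → 3 H
Totals → C:13, H:26, O:3.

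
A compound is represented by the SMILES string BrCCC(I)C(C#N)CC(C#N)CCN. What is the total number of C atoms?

10

Count every carbon token in the SMILES (each C, including those in ring-closure positions and inside branches).
Carbon count: 10.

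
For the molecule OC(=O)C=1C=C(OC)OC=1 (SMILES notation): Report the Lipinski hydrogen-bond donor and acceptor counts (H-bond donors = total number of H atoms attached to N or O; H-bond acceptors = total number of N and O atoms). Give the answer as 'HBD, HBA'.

1, 4

Donors: find every N or O and count the H atoms it carries.
  atom 1 (O): bond orders sum to 1 → 1 H
  atom 3 (O): bond orders sum to 2 → 0 H
  atom 7 (O): bond orders sum to 2 → 0 H
  atom 9 (O): bond orders sum to 2 → 0 H
Lipinski HBD = 1.
Acceptors: N atoms = 0, O atoms = 4 → HBA = 4.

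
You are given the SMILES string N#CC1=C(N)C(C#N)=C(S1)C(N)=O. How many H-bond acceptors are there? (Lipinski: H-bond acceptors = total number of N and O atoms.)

N atoms: 4; O atoms: 1.
Lipinski HBA = 4 + 1 = 5.

5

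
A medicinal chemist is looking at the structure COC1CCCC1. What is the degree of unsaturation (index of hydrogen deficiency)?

Molecular formula: C6H12O.
DoU = (2C + 2 + N − H − X) / 2, where X is the halogen count and O/S are ignored.
    = (2·6 + 2 + 0 − 12 − 0) / 2 = 2 / 2 = 1.

1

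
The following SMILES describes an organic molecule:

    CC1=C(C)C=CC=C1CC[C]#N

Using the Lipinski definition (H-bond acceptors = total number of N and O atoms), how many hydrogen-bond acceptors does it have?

1

N atoms: 1; O atoms: 0.
Lipinski HBA = 1 + 0 = 1.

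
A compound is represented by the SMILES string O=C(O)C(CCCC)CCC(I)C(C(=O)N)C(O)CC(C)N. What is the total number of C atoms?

15

Count every carbon token in the SMILES (each C, including those in ring-closure positions and inside branches).
Carbon count: 15.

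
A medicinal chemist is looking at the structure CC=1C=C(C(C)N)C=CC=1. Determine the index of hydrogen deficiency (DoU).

4

Degree of unsaturation = (number of rings) + (number of π bonds).
Ring closures in the SMILES: 1.
π bonds: 3 double bonds (each 1 DoU) → 3 DoU from unsaturation.
Total DoU = 1 + 3 = 4.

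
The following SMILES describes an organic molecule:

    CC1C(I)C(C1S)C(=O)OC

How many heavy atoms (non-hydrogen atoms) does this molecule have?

11

Every atom symbol written in the SMILES (organic subset) is one heavy atom; implicit H are not written.
Heavy atoms by element → C:7, I:1, O:2, S:1.
Total: 11.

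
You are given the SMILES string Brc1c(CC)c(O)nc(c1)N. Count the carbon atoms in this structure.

Count every carbon token in the SMILES (each C, including those in ring-closure positions and inside branches).
Carbon count: 7.

7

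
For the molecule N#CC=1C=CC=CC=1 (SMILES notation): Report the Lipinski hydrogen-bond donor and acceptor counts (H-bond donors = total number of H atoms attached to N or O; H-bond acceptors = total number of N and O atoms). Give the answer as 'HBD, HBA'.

0, 1

Donors: find every N or O and count the H atoms it carries.
  atom 1 (N): bond orders sum to 3 → 0 H
Lipinski HBD = 0.
Acceptors: N atoms = 1, O atoms = 0 → HBA = 1.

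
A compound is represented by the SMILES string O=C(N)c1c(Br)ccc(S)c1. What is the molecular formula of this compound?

C7H6BrNOS

Walk through each heavy atom and fill implicit hydrogens from standard valence (C 4, N 3, O 2, S 2, halogen 1); for lowercase aromatic atoms, an aromatic c carries 1 H when it has two neighbours and 0 H with three, and aromatic n carries 0 H:
  atom 1: O, bond orders sum to 2 (valence 2) → 0 H
  atom 2: C, bond orders sum to 4 (valence 4) → 0 H
  atom 3: N, bond orders sum to 1 (valence 3) → 2 H
  atom 4: aromatic c, 3 neighbours → 0 H
  atom 5: aromatic c, 3 neighbours → 0 H
  atom 6: Br (halogen, monovalent) → 0 H
  atom 7: aromatic c, 2 neighbours → 1 H
  atom 8: aromatic c, 2 neighbours → 1 H
  atom 9: aromatic c, 3 neighbours → 0 H
  atom 10: S, bond orders sum to 1 (valence 2) → 1 H
  atom 11: aromatic c, 2 neighbours → 1 H
Totals → C:7, H:6, Br:1, N:1, O:1, S:1.
In Hill order: C7H6BrNOS.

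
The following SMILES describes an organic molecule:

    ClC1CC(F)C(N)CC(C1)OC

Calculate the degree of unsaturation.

1

Molecular formula: C8H15ClFNO.
DoU = (2C + 2 + N − H − X) / 2, where X is the halogen count and O/S are ignored.
    = (2·8 + 2 + 1 − 15 − 2) / 2 = 2 / 2 = 1.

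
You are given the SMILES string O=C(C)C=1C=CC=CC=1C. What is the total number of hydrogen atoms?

Walk through each heavy atom and fill implicit hydrogens from standard valence (C 4, N 3, O 2, S 2, halogen 1):
  atom 1: O, bond orders sum to 2 (valence 2) → 0 H
  atom 2: C, bond orders sum to 4 (valence 4) → 0 H
  atom 3: C, bond orders sum to 1 (valence 4) → 3 H
  atom 4: C, bond orders sum to 4 (valence 4) → 0 H
  atom 5: C, bond orders sum to 3 (valence 4) → 1 H
  atom 6: C, bond orders sum to 3 (valence 4) → 1 H
  atom 7: C, bond orders sum to 3 (valence 4) → 1 H
  atom 8: C, bond orders sum to 3 (valence 4) → 1 H
  atom 9: C, bond orders sum to 4 (valence 4) → 0 H
  atom 10: C, bond orders sum to 1 (valence 4) → 3 H
Total hydrogens: 10.

10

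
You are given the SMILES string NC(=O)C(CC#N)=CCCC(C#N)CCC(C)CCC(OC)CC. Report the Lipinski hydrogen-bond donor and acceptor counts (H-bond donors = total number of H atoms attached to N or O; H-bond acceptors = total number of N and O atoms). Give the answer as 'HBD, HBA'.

Donors: find every N or O and count the H atoms it carries.
  atom 1 (N): bond orders sum to 1 → 2 H
  atom 3 (O): bond orders sum to 2 → 0 H
  atom 7 (N): bond orders sum to 3 → 0 H
  atom 13 (N): bond orders sum to 3 → 0 H
  atom 21 (O): bond orders sum to 2 → 0 H
Lipinski HBD = 2.
Acceptors: N atoms = 3, O atoms = 2 → HBA = 5.

2, 5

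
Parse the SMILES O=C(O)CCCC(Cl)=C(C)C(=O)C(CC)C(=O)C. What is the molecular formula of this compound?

C13H19ClO4

Walk through each heavy atom and fill implicit hydrogens from standard valence (C 4, N 3, O 2, S 2, halogen 1):
  atom 1: O, bond orders sum to 2 (valence 2) → 0 H
  atom 2: C, bond orders sum to 4 (valence 4) → 0 H
  atom 3: O, bond orders sum to 1 (valence 2) → 1 H
  atom 4: C, bond orders sum to 2 (valence 4) → 2 H
  atom 5: C, bond orders sum to 2 (valence 4) → 2 H
  atom 6: C, bond orders sum to 2 (valence 4) → 2 H
  atom 7: C, bond orders sum to 4 (valence 4) → 0 H
  atom 8: Cl (halogen, monovalent) → 0 H
  atom 9: C, bond orders sum to 4 (valence 4) → 0 H
  atom 10: C, bond orders sum to 1 (valence 4) → 3 H
  atom 11: C, bond orders sum to 4 (valence 4) → 0 H
  atom 12: O, bond orders sum to 2 (valence 2) → 0 H
  atom 13: C, bond orders sum to 3 (valence 4) → 1 H
  atom 14: C, bond orders sum to 2 (valence 4) → 2 H
  atom 15: C, bond orders sum to 1 (valence 4) → 3 H
  atom 16: C, bond orders sum to 4 (valence 4) → 0 H
  atom 17: O, bond orders sum to 2 (valence 2) → 0 H
  atom 18: C, bond orders sum to 1 (valence 4) → 3 H
Totals → C:13, H:19, Cl:1, O:4.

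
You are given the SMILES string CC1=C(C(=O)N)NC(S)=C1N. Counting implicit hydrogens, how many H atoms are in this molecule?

Walk through each heavy atom and fill implicit hydrogens from standard valence (C 4, N 3, O 2, S 2, halogen 1):
  atom 1: C, bond orders sum to 1 (valence 4) → 3 H
  atom 2: C, bond orders sum to 4 (valence 4) → 0 H
  atom 3: C, bond orders sum to 4 (valence 4) → 0 H
  atom 4: C, bond orders sum to 4 (valence 4) → 0 H
  atom 5: O, bond orders sum to 2 (valence 2) → 0 H
  atom 6: N, bond orders sum to 1 (valence 3) → 2 H
  atom 7: N, bond orders sum to 2 (valence 3) → 1 H
  atom 8: C, bond orders sum to 4 (valence 4) → 0 H
  atom 9: S, bond orders sum to 1 (valence 2) → 1 H
  atom 10: C, bond orders sum to 4 (valence 4) → 0 H
  atom 11: N, bond orders sum to 1 (valence 3) → 2 H
Total hydrogens: 9.

9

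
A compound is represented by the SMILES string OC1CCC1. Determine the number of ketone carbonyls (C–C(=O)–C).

0

Scan the SMILES for the ketone motif — none present.
Groups that are present: 1 hydroxyl.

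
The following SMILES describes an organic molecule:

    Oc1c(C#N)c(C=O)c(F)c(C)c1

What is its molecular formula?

Walk through each heavy atom and fill implicit hydrogens from standard valence (C 4, N 3, O 2, S 2, halogen 1); for lowercase aromatic atoms, an aromatic c carries 1 H when it has two neighbours and 0 H with three, and aromatic n carries 0 H:
  atom 1: O, bond orders sum to 1 (valence 2) → 1 H
  atom 2: aromatic c, 3 neighbours → 0 H
  atom 3: aromatic c, 3 neighbours → 0 H
  atom 4: C, bond orders sum to 4 (valence 4) → 0 H
  atom 5: N, bond orders sum to 3 (valence 3) → 0 H
  atom 6: aromatic c, 3 neighbours → 0 H
  atom 7: C, bond orders sum to 3 (valence 4) → 1 H
  atom 8: O, bond orders sum to 2 (valence 2) → 0 H
  atom 9: aromatic c, 3 neighbours → 0 H
  atom 10: F (halogen, monovalent) → 0 H
  atom 11: aromatic c, 3 neighbours → 0 H
  atom 12: C, bond orders sum to 1 (valence 4) → 3 H
  atom 13: aromatic c, 2 neighbours → 1 H
Totals → C:9, H:6, F:1, N:1, O:2.

C9H6FNO2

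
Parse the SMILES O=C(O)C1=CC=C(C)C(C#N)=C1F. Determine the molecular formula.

Walk through each heavy atom and fill implicit hydrogens from standard valence (C 4, N 3, O 2, S 2, halogen 1):
  atom 1: O, bond orders sum to 2 (valence 2) → 0 H
  atom 2: C, bond orders sum to 4 (valence 4) → 0 H
  atom 3: O, bond orders sum to 1 (valence 2) → 1 H
  atom 4: C, bond orders sum to 4 (valence 4) → 0 H
  atom 5: C, bond orders sum to 3 (valence 4) → 1 H
  atom 6: C, bond orders sum to 3 (valence 4) → 1 H
  atom 7: C, bond orders sum to 4 (valence 4) → 0 H
  atom 8: C, bond orders sum to 1 (valence 4) → 3 H
  atom 9: C, bond orders sum to 4 (valence 4) → 0 H
  atom 10: C, bond orders sum to 4 (valence 4) → 0 H
  atom 11: N, bond orders sum to 3 (valence 3) → 0 H
  atom 12: C, bond orders sum to 4 (valence 4) → 0 H
  atom 13: F (halogen, monovalent) → 0 H
Totals → C:9, H:6, F:1, N:1, O:2.

C9H6FNO2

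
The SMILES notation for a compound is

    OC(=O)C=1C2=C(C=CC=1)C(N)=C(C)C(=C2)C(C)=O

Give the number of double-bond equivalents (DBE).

Degree of unsaturation = (number of rings) + (number of π bonds).
Ring closures in the SMILES: 2.
π bonds: 7 double bonds (each 1 DoU) → 7 DoU from unsaturation.
Total DoU = 2 + 7 = 9.

9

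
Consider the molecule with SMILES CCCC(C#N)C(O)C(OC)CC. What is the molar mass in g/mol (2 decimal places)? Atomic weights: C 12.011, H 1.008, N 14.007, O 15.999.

First, the molecular formula is C10H19NO2 (counting implicit H from valence).
  C: 10 × 12.011 = 120.110
  H: 19 × 1.008 = 19.152
  N: 1 × 14.007 = 14.007
  O: 2 × 15.999 = 31.998
Sum: 10×12.011 + 19×1.008 + 1×14.007 + 2×15.999 = 185.267 → 185.27 g/mol.

185.27 g/mol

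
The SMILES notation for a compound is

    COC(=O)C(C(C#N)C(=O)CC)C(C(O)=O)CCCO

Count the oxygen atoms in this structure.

Scan the SMILES for O atoms (remember two-letter symbols like Cl and Br are single atoms).
Oxygen count: 6.

6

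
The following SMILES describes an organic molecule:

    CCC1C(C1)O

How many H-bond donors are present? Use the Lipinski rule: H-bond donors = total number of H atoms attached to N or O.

Donors: find every N or O and count the H atoms it carries.
  atom 6 (O): bond orders sum to 1 → 1 H
Lipinski HBD = 1.

1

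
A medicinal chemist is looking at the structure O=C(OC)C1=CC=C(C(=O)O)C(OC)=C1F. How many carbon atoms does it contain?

Count every carbon token in the SMILES (each C, including those in ring-closure positions and inside branches).
Carbon count: 10.

10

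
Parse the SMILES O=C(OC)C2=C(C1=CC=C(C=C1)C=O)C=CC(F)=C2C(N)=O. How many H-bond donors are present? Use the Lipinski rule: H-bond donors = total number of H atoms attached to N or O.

Donors: find every N or O and count the H atoms it carries.
  atom 1 (O): bond orders sum to 2 → 0 H
  atom 3 (O): bond orders sum to 2 → 0 H
  atom 14 (O): bond orders sum to 2 → 0 H
  atom 21 (N): bond orders sum to 1 → 2 H
  atom 22 (O): bond orders sum to 2 → 0 H
Lipinski HBD = 2.

2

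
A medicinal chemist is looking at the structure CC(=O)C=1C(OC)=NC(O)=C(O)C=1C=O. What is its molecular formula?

Walk through each heavy atom and fill implicit hydrogens from standard valence (C 4, N 3, O 2, S 2, halogen 1):
  atom 1: C, bond orders sum to 1 (valence 4) → 3 H
  atom 2: C, bond orders sum to 4 (valence 4) → 0 H
  atom 3: O, bond orders sum to 2 (valence 2) → 0 H
  atom 4: C, bond orders sum to 4 (valence 4) → 0 H
  atom 5: C, bond orders sum to 4 (valence 4) → 0 H
  atom 6: O, bond orders sum to 2 (valence 2) → 0 H
  atom 7: C, bond orders sum to 1 (valence 4) → 3 H
  atom 8: N, bond orders sum to 3 (valence 3) → 0 H
  atom 9: C, bond orders sum to 4 (valence 4) → 0 H
  atom 10: O, bond orders sum to 1 (valence 2) → 1 H
  atom 11: C, bond orders sum to 4 (valence 4) → 0 H
  atom 12: O, bond orders sum to 1 (valence 2) → 1 H
  atom 13: C, bond orders sum to 4 (valence 4) → 0 H
  atom 14: C, bond orders sum to 3 (valence 4) → 1 H
  atom 15: O, bond orders sum to 2 (valence 2) → 0 H
Totals → C:9, H:9, N:1, O:5.

C9H9NO5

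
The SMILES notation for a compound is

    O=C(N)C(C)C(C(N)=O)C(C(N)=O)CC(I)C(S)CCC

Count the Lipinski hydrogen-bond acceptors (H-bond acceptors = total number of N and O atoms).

N atoms: 3; O atoms: 3.
Lipinski HBA = 3 + 3 = 6.

6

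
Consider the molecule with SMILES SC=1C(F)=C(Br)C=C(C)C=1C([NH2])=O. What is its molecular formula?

Walk through each heavy atom and fill implicit hydrogens from standard valence (C 4, N 3, O 2, S 2, halogen 1):
  atom 1: S, bond orders sum to 1 (valence 2) → 1 H
  atom 2: C, bond orders sum to 4 (valence 4) → 0 H
  atom 3: C, bond orders sum to 4 (valence 4) → 0 H
  atom 4: F (halogen, monovalent) → 0 H
  atom 5: C, bond orders sum to 4 (valence 4) → 0 H
  atom 6: Br (halogen, monovalent) → 0 H
  atom 7: C, bond orders sum to 3 (valence 4) → 1 H
  atom 8: C, bond orders sum to 4 (valence 4) → 0 H
  atom 9: C, bond orders sum to 1 (valence 4) → 3 H
  atom 10: C, bond orders sum to 4 (valence 4) → 0 H
  atom 11: C, bond orders sum to 4 (valence 4) → 0 H
  atom 12: N with explicit H count 2
  atom 13: O, bond orders sum to 2 (valence 2) → 0 H
Totals → C:8, H:7, Br:1, F:1, N:1, O:1, S:1.

C8H7BrFNOS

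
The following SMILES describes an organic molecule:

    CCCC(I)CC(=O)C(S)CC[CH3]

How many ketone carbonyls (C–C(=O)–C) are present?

The ketone motif appears at heavy-atom position 7 in the SMILES.
Other groups present: 1 thiol.
Ketone count: 1.

1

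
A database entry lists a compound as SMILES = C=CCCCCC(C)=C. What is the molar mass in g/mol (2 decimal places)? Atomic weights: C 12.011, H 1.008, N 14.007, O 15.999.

124.23 g/mol

First, the molecular formula is C9H16 (counting implicit H from valence).
  C: 9 × 12.011 = 108.099
  H: 16 × 1.008 = 16.128
Sum: 9×12.011 + 16×1.008 = 124.227 → 124.23 g/mol.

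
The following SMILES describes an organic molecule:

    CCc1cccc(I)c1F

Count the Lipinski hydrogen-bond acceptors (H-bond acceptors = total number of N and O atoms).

N atoms: 0; O atoms: 0.
Lipinski HBA = 0 + 0 = 0.

0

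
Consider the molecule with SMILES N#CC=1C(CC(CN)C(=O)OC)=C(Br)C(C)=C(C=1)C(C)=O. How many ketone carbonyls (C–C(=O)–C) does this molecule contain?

1

The ketone motif appears at heavy-atom position 19 in the SMILES.
Other groups present: 1 ester, 1 nitrile, 1 primary amine.
Ketone count: 1.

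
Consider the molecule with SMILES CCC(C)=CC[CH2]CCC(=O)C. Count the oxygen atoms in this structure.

Scan the SMILES for O atoms (remember two-letter symbols like Cl and Br are single atoms).
Oxygen count: 1.

1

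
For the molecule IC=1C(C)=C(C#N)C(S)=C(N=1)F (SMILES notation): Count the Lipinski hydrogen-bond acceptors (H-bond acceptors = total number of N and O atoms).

N atoms: 2; O atoms: 0.
Lipinski HBA = 2 + 0 = 2.

2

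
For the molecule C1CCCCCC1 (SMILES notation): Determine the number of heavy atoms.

Every atom symbol written in the SMILES (organic subset) is one heavy atom; implicit H are not written.
Heavy atoms by element → C:7.
Total: 7.

7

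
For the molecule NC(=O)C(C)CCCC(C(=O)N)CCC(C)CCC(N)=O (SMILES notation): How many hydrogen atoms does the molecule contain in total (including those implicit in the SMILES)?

29

Walk through each heavy atom and fill implicit hydrogens from standard valence (C 4, N 3, O 2, S 2, halogen 1):
  atom 1: N, bond orders sum to 1 (valence 3) → 2 H
  atom 2: C, bond orders sum to 4 (valence 4) → 0 H
  atom 3: O, bond orders sum to 2 (valence 2) → 0 H
  atom 4: C, bond orders sum to 3 (valence 4) → 1 H
  atom 5: C, bond orders sum to 1 (valence 4) → 3 H
  atom 6: C, bond orders sum to 2 (valence 4) → 2 H
  atom 7: C, bond orders sum to 2 (valence 4) → 2 H
  atom 8: C, bond orders sum to 2 (valence 4) → 2 H
  atom 9: C, bond orders sum to 3 (valence 4) → 1 H
  atom 10: C, bond orders sum to 4 (valence 4) → 0 H
  atom 11: O, bond orders sum to 2 (valence 2) → 0 H
  atom 12: N, bond orders sum to 1 (valence 3) → 2 H
  atom 13: C, bond orders sum to 2 (valence 4) → 2 H
  atom 14: C, bond orders sum to 2 (valence 4) → 2 H
  atom 15: C, bond orders sum to 3 (valence 4) → 1 H
  atom 16: C, bond orders sum to 1 (valence 4) → 3 H
  atom 17: C, bond orders sum to 2 (valence 4) → 2 H
  atom 18: C, bond orders sum to 2 (valence 4) → 2 H
  atom 19: C, bond orders sum to 4 (valence 4) → 0 H
  atom 20: N, bond orders sum to 1 (valence 3) → 2 H
  atom 21: O, bond orders sum to 2 (valence 2) → 0 H
Total hydrogens: 29.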